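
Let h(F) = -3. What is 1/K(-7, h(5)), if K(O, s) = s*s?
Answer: ⅑ ≈ 0.11111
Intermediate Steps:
K(O, s) = s²
1/K(-7, h(5)) = 1/((-3)²) = 1/9 = ⅑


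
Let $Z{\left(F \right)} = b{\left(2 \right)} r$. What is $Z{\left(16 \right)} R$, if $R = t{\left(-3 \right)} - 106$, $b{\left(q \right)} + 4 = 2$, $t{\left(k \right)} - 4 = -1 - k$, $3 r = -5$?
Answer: $- \frac{1000}{3} \approx -333.33$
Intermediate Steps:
$r = - \frac{5}{3}$ ($r = \frac{1}{3} \left(-5\right) = - \frac{5}{3} \approx -1.6667$)
$t{\left(k \right)} = 3 - k$ ($t{\left(k \right)} = 4 - \left(1 + k\right) = 3 - k$)
$b{\left(q \right)} = -2$ ($b{\left(q \right)} = -4 + 2 = -2$)
$Z{\left(F \right)} = \frac{10}{3}$ ($Z{\left(F \right)} = \left(-2\right) \left(- \frac{5}{3}\right) = \frac{10}{3}$)
$R = -100$ ($R = \left(3 - -3\right) - 106 = \left(3 + 3\right) - 106 = 6 - 106 = -100$)
$Z{\left(16 \right)} R = \frac{10}{3} \left(-100\right) = - \frac{1000}{3}$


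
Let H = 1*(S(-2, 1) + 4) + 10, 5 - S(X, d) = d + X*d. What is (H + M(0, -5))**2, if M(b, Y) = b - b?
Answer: 400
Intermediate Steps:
S(X, d) = 5 - d - X*d (S(X, d) = 5 - (d + X*d) = 5 + (-d - X*d) = 5 - d - X*d)
M(b, Y) = 0
H = 20 (H = 1*((5 - 1*1 - 1*(-2)*1) + 4) + 10 = 1*((5 - 1 + 2) + 4) + 10 = 1*(6 + 4) + 10 = 1*10 + 10 = 10 + 10 = 20)
(H + M(0, -5))**2 = (20 + 0)**2 = 20**2 = 400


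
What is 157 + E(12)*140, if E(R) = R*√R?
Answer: 157 + 3360*√3 ≈ 5976.7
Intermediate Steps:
E(R) = R^(3/2)
157 + E(12)*140 = 157 + 12^(3/2)*140 = 157 + (24*√3)*140 = 157 + 3360*√3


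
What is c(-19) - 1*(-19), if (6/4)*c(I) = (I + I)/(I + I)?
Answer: 59/3 ≈ 19.667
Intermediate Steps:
c(I) = 2/3 (c(I) = 2*((I + I)/(I + I))/3 = 2*((2*I)/((2*I)))/3 = 2*((2*I)*(1/(2*I)))/3 = (2/3)*1 = 2/3)
c(-19) - 1*(-19) = 2/3 - 1*(-19) = 2/3 + 19 = 59/3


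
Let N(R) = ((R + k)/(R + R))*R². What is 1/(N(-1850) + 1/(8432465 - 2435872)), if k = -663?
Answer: 5996593/13939230343326 ≈ 4.3020e-7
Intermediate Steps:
N(R) = R*(-663 + R)/2 (N(R) = ((R - 663)/(R + R))*R² = ((-663 + R)/((2*R)))*R² = ((-663 + R)*(1/(2*R)))*R² = ((-663 + R)/(2*R))*R² = R*(-663 + R)/2)
1/(N(-1850) + 1/(8432465 - 2435872)) = 1/((½)*(-1850)*(-663 - 1850) + 1/(8432465 - 2435872)) = 1/((½)*(-1850)*(-2513) + 1/5996593) = 1/(2324525 + 1/5996593) = 1/(13939230343326/5996593) = 5996593/13939230343326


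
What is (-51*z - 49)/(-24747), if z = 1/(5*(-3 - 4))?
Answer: 1664/866145 ≈ 0.0019212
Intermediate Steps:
z = -1/35 (z = 1/(5*(-7)) = 1/(-35) = -1/35 ≈ -0.028571)
(-51*z - 49)/(-24747) = (-51*(-1/35) - 49)/(-24747) = (51/35 - 49)*(-1/24747) = -1664/35*(-1/24747) = 1664/866145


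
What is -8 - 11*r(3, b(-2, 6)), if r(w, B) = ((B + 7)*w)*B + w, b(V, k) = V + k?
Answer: -1493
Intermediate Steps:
r(w, B) = w + B*w*(7 + B) (r(w, B) = ((7 + B)*w)*B + w = (w*(7 + B))*B + w = B*w*(7 + B) + w = w + B*w*(7 + B))
-8 - 11*r(3, b(-2, 6)) = -8 - 33*(1 + (-2 + 6)² + 7*(-2 + 6)) = -8 - 33*(1 + 4² + 7*4) = -8 - 33*(1 + 16 + 28) = -8 - 33*45 = -8 - 11*135 = -8 - 1485 = -1493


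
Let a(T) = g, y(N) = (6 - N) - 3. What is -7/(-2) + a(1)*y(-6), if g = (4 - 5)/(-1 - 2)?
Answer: 13/2 ≈ 6.5000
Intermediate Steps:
y(N) = 3 - N
g = ⅓ (g = -1/(-3) = -1*(-⅓) = ⅓ ≈ 0.33333)
a(T) = ⅓
-7/(-2) + a(1)*y(-6) = -7/(-2) + (3 - 1*(-6))/3 = -7*(-½) + (3 + 6)/3 = 7/2 + (⅓)*9 = 7/2 + 3 = 13/2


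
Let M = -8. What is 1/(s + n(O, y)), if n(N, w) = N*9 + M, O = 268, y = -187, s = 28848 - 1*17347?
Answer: 1/13905 ≈ 7.1917e-5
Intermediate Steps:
s = 11501 (s = 28848 - 17347 = 11501)
n(N, w) = -8 + 9*N (n(N, w) = N*9 - 8 = 9*N - 8 = -8 + 9*N)
1/(s + n(O, y)) = 1/(11501 + (-8 + 9*268)) = 1/(11501 + (-8 + 2412)) = 1/(11501 + 2404) = 1/13905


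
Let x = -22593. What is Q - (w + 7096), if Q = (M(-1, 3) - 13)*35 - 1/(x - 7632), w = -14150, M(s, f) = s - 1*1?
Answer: 197339026/30225 ≈ 6529.0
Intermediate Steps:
M(s, f) = -1 + s (M(s, f) = s - 1 = -1 + s)
Q = -15868124/30225 (Q = ((-1 - 1) - 13)*35 - 1/(-22593 - 7632) = (-2 - 13)*35 - 1/(-30225) = -15*35 - 1*(-1/30225) = -525 + 1/30225 = -15868124/30225 ≈ -525.00)
Q - (w + 7096) = -15868124/30225 - (-14150 + 7096) = -15868124/30225 - 1*(-7054) = -15868124/30225 + 7054 = 197339026/30225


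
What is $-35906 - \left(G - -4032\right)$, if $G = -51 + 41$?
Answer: $-39928$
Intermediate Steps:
$G = -10$
$-35906 - \left(G - -4032\right) = -35906 - \left(-10 - -4032\right) = -35906 - \left(-10 + 4032\right) = -35906 - 4022 = -39928$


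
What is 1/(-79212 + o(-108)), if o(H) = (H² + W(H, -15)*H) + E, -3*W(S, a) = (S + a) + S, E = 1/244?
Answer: -244/18510815 ≈ -1.3181e-5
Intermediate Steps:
E = 1/244 ≈ 0.0040984
W(S, a) = -2*S/3 - a/3 (W(S, a) = -((S + a) + S)/3 = -(a + 2*S)/3 = -2*S/3 - a/3)
o(H) = 1/244 + H² + H*(5 - 2*H/3) (o(H) = (H² + (-2*H/3 - ⅓*(-15))*H) + 1/244 = (H² + (-2*H/3 + 5)*H) + 1/244 = (H² + (5 - 2*H/3)*H) + 1/244 = (H² + H*(5 - 2*H/3)) + 1/244 = 1/244 + H² + H*(5 - 2*H/3))
1/(-79212 + o(-108)) = 1/(-79212 + (1/244 + 5*(-108) + (⅓)*(-108)²)) = 1/(-79212 + (1/244 - 540 + (⅓)*11664)) = 1/(-79212 + (1/244 - 540 + 3888)) = 1/(-79212 + 816913/244) = 1/(-18510815/244) = -244/18510815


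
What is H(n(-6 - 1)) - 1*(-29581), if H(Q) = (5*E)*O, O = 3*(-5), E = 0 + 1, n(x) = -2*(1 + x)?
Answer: 29506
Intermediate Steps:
n(x) = -2 - 2*x
E = 1
O = -15
H(Q) = -75 (H(Q) = (5*1)*(-15) = 5*(-15) = -75)
H(n(-6 - 1)) - 1*(-29581) = -75 - 1*(-29581) = -75 + 29581 = 29506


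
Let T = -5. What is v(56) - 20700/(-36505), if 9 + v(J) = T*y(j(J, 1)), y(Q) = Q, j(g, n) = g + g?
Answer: -4150129/7301 ≈ -568.43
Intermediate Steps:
j(g, n) = 2*g
v(J) = -9 - 10*J
v(56) - 20700/(-36505) = (-9 - 10*56) - 20700/(-36505) = (-9 - 560) - 20700*(-1/36505) = -569 + 4140/7301 = -4150129/7301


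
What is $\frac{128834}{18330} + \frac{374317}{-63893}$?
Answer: $\frac{685180076}{585579345} \approx 1.1701$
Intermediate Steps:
$\frac{128834}{18330} + \frac{374317}{-63893} = 128834 \cdot \frac{1}{18330} + 374317 \left(- \frac{1}{63893}\right) = \frac{64417}{9165} - \frac{374317}{63893} = \frac{685180076}{585579345}$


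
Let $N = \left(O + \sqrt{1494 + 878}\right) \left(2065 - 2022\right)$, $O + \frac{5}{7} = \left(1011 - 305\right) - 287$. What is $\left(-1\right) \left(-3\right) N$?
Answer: $\frac{377712}{7} + 258 \sqrt{593} \approx 60242.0$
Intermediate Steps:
$O = \frac{2928}{7}$ ($O = - \frac{5}{7} + \left(\left(1011 - 305\right) - 287\right) = - \frac{5}{7} + \left(706 - 287\right) = - \frac{5}{7} + 419 = \frac{2928}{7} \approx 418.29$)
$N = \frac{125904}{7} + 86 \sqrt{593}$ ($N = \left(\frac{2928}{7} + \sqrt{1494 + 878}\right) \left(2065 - 2022\right) = \left(\frac{2928}{7} + \sqrt{2372}\right) 43 = \left(\frac{2928}{7} + 2 \sqrt{593}\right) 43 = \frac{125904}{7} + 86 \sqrt{593} \approx 20081.0$)
$\left(-1\right) \left(-3\right) N = \left(-1\right) \left(-3\right) \left(\frac{125904}{7} + 86 \sqrt{593}\right) = 3 \left(\frac{125904}{7} + 86 \sqrt{593}\right) = \frac{377712}{7} + 258 \sqrt{593}$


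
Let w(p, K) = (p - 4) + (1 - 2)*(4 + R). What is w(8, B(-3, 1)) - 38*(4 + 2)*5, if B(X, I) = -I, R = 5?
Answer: -1145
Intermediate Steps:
w(p, K) = -13 + p (w(p, K) = (p - 4) + (1 - 2)*(4 + 5) = (-4 + p) - 1*9 = (-4 + p) - 9 = -13 + p)
w(8, B(-3, 1)) - 38*(4 + 2)*5 = (-13 + 8) - 38*(4 + 2)*5 = -5 - 228*5 = -5 - 38*30 = -5 - 1140 = -1145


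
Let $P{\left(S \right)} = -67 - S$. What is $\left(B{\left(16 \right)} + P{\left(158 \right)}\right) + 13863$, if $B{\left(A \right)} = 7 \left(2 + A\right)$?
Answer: $13764$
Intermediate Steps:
$B{\left(A \right)} = 14 + 7 A$
$\left(B{\left(16 \right)} + P{\left(158 \right)}\right) + 13863 = \left(\left(14 + 7 \cdot 16\right) - 225\right) + 13863 = \left(\left(14 + 112\right) - 225\right) + 13863 = \left(126 - 225\right) + 13863 = -99 + 13863 = 13764$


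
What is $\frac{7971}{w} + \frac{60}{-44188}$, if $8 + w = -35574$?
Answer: $- \frac{88589367}{393074354} \approx -0.22538$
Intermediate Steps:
$w = -35582$ ($w = -8 - 35574 = -35582$)
$\frac{7971}{w} + \frac{60}{-44188} = \frac{7971}{-35582} + \frac{60}{-44188} = 7971 \left(- \frac{1}{35582}\right) + 60 \left(- \frac{1}{44188}\right) = - \frac{7971}{35582} - \frac{15}{11047} = - \frac{88589367}{393074354}$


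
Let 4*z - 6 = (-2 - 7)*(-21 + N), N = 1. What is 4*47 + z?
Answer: 469/2 ≈ 234.50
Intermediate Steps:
z = 93/2 (z = 3/2 + ((-2 - 7)*(-21 + 1))/4 = 3/2 + (-9*(-20))/4 = 3/2 + (¼)*180 = 3/2 + 45 = 93/2 ≈ 46.500)
4*47 + z = 4*47 + 93/2 = 188 + 93/2 = 469/2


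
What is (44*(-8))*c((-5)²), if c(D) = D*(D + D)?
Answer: -440000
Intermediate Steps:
c(D) = 2*D² (c(D) = D*(2*D) = 2*D²)
(44*(-8))*c((-5)²) = (44*(-8))*(2*((-5)²)²) = -704*25² = -704*625 = -352*1250 = -440000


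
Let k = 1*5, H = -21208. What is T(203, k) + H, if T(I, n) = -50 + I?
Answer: -21055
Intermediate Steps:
k = 5
T(203, k) + H = (-50 + 203) - 21208 = 153 - 21208 = -21055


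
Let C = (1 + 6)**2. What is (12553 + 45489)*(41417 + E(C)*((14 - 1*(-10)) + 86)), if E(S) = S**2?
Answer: 17733398134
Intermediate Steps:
C = 49 (C = 7**2 = 49)
(12553 + 45489)*(41417 + E(C)*((14 - 1*(-10)) + 86)) = (12553 + 45489)*(41417 + 49**2*((14 - 1*(-10)) + 86)) = 58042*(41417 + 2401*((14 + 10) + 86)) = 58042*(41417 + 2401*(24 + 86)) = 58042*(41417 + 2401*110) = 58042*(41417 + 264110) = 58042*305527 = 17733398134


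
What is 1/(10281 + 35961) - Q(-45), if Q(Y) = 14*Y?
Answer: 29132461/46242 ≈ 630.00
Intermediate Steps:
1/(10281 + 35961) - Q(-45) = 1/(10281 + 35961) - 14*(-45) = 1/46242 - 1*(-630) = 1/46242 + 630 = 29132461/46242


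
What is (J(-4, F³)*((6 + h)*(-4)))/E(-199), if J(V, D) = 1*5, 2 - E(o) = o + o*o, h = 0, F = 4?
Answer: 3/985 ≈ 0.0030457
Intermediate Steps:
E(o) = 2 - o - o² (E(o) = 2 - (o + o*o) = 2 - (o + o²) = 2 + (-o - o²) = 2 - o - o²)
J(V, D) = 5
(J(-4, F³)*((6 + h)*(-4)))/E(-199) = (5*((6 + 0)*(-4)))/(2 - 1*(-199) - 1*(-199)²) = (5*(6*(-4)))/(2 + 199 - 1*39601) = (5*(-24))/(2 + 199 - 39601) = -120/(-39400) = -120*(-1/39400) = 3/985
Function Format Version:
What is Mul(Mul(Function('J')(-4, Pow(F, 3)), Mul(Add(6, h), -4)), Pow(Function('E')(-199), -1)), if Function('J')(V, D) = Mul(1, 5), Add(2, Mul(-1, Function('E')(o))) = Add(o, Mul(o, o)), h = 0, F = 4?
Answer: Rational(3, 985) ≈ 0.0030457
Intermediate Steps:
Function('E')(o) = Add(2, Mul(-1, o), Mul(-1, Pow(o, 2))) (Function('E')(o) = Add(2, Mul(-1, Add(o, Mul(o, o)))) = Add(2, Mul(-1, Add(o, Pow(o, 2)))) = Add(2, Add(Mul(-1, o), Mul(-1, Pow(o, 2)))) = Add(2, Mul(-1, o), Mul(-1, Pow(o, 2))))
Function('J')(V, D) = 5
Mul(Mul(Function('J')(-4, Pow(F, 3)), Mul(Add(6, h), -4)), Pow(Function('E')(-199), -1)) = Mul(Mul(5, Mul(Add(6, 0), -4)), Pow(Add(2, Mul(-1, -199), Mul(-1, Pow(-199, 2))), -1)) = Mul(Mul(5, Mul(6, -4)), Pow(Add(2, 199, Mul(-1, 39601)), -1)) = Mul(Mul(5, -24), Pow(Add(2, 199, -39601), -1)) = Mul(-120, Pow(-39400, -1)) = Mul(-120, Rational(-1, 39400)) = Rational(3, 985)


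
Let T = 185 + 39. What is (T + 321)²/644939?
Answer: 297025/644939 ≈ 0.46055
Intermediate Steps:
T = 224
(T + 321)²/644939 = (224 + 321)²/644939 = 545²*(1/644939) = 297025*(1/644939) = 297025/644939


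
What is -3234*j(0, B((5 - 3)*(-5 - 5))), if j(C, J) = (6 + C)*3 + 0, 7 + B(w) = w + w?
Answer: -58212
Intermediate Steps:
B(w) = -7 + 2*w (B(w) = -7 + (w + w) = -7 + 2*w)
j(C, J) = 18 + 3*C (j(C, J) = (18 + 3*C) + 0 = 18 + 3*C)
-3234*j(0, B((5 - 3)*(-5 - 5))) = -3234*(18 + 3*0) = -3234*(18 + 0) = -3234*18 = -58212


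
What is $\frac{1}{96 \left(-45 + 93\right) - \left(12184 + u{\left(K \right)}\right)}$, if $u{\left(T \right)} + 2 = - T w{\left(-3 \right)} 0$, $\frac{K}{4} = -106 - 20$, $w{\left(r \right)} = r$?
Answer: $- \frac{1}{7574} \approx -0.00013203$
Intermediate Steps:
$K = -504$ ($K = 4 \left(-106 - 20\right) = 4 \left(-126\right) = -504$)
$u{\left(T \right)} = -2$ ($u{\left(T \right)} = -2 + - T \left(-3\right) 0 = -2 + 3 T 0 = -2 + 0 = -2$)
$\frac{1}{96 \left(-45 + 93\right) - \left(12184 + u{\left(K \right)}\right)} = \frac{1}{96 \left(-45 + 93\right) - 12182} = \frac{1}{96 \cdot 48 + \left(\left(-21160 + 8976\right) + 2\right)} = \frac{1}{4608 + \left(-12184 + 2\right)} = \frac{1}{4608 - 12182} = \frac{1}{-7574} = - \frac{1}{7574}$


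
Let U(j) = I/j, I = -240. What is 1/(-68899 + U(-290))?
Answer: -29/1998047 ≈ -1.4514e-5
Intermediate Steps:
U(j) = -240/j
1/(-68899 + U(-290)) = 1/(-68899 - 240/(-290)) = 1/(-68899 - 240*(-1/290)) = 1/(-68899 + 24/29) = 1/(-1998047/29) = -29/1998047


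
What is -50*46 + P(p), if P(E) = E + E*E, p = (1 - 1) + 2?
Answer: -2294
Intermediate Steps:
p = 2 (p = 0 + 2 = 2)
P(E) = E + E²
-50*46 + P(p) = -50*46 + 2*(1 + 2) = -2300 + 2*3 = -2300 + 6 = -2294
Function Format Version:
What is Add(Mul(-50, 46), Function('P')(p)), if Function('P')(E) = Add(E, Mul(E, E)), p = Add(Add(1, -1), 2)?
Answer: -2294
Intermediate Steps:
p = 2 (p = Add(0, 2) = 2)
Function('P')(E) = Add(E, Pow(E, 2))
Add(Mul(-50, 46), Function('P')(p)) = Add(Mul(-50, 46), Mul(2, Add(1, 2))) = Add(-2300, Mul(2, 3)) = Add(-2300, 6) = -2294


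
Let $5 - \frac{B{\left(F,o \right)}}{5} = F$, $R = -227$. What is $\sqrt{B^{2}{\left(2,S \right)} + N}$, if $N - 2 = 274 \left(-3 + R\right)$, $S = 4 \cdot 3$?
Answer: $3 i \sqrt{6977} \approx 250.59 i$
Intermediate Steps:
$S = 12$
$B{\left(F,o \right)} = 25 - 5 F$
$N = -63018$ ($N = 2 + 274 \left(-3 - 227\right) = 2 + 274 \left(-230\right) = 2 - 63020 = -63018$)
$\sqrt{B^{2}{\left(2,S \right)} + N} = \sqrt{\left(25 - 10\right)^{2} - 63018} = \sqrt{15^{2} - 63018} = \sqrt{225 - 63018} = \sqrt{-62793} = 3 i \sqrt{6977}$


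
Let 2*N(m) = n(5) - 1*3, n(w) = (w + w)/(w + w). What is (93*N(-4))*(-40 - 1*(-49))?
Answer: -837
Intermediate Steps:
n(w) = 1 (n(w) = (2*w)/((2*w)) = (2*w)*(1/(2*w)) = 1)
N(m) = -1 (N(m) = (1 - 1*3)/2 = (1 - 3)/2 = (1/2)*(-2) = -1)
(93*N(-4))*(-40 - 1*(-49)) = (93*(-1))*(-40 - 1*(-49)) = -93*(-40 + 49) = -93*9 = -837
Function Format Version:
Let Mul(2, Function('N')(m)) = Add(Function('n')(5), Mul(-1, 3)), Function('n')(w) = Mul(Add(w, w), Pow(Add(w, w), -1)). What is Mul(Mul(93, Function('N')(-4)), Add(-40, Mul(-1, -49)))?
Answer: -837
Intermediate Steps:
Function('n')(w) = 1 (Function('n')(w) = Mul(Mul(2, w), Pow(Mul(2, w), -1)) = Mul(Mul(2, w), Mul(Rational(1, 2), Pow(w, -1))) = 1)
Function('N')(m) = -1 (Function('N')(m) = Mul(Rational(1, 2), Add(1, Mul(-1, 3))) = Mul(Rational(1, 2), Add(1, -3)) = Mul(Rational(1, 2), -2) = -1)
Mul(Mul(93, Function('N')(-4)), Add(-40, Mul(-1, -49))) = Mul(Mul(93, -1), Add(-40, Mul(-1, -49))) = Mul(-93, Add(-40, 49)) = Mul(-93, 9) = -837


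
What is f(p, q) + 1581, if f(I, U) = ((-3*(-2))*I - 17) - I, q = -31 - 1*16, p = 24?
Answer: 1684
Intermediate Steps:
q = -47 (q = -31 - 16 = -47)
f(I, U) = -17 + 5*I (f(I, U) = (6*I - 17) - I = (-17 + 6*I) - I = -17 + 5*I)
f(p, q) + 1581 = (-17 + 5*24) + 1581 = (-17 + 120) + 1581 = 103 + 1581 = 1684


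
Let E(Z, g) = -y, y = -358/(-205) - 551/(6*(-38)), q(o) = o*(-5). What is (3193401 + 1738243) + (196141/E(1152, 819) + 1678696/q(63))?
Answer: 204414067112/41895 ≈ 4.8792e+6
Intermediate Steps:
q(o) = -5*o
y = 10241/2460 (y = -358*(-1/205) - 551/(-228) = 358/205 - 551*(-1/228) = 358/205 + 29/12 = 10241/2460 ≈ 4.1630)
E(Z, g) = -10241/2460 (E(Z, g) = -1*10241/2460 = -10241/2460)
(3193401 + 1738243) + (196141/E(1152, 819) + 1678696/q(63)) = (3193401 + 1738243) + (196141/(-10241/2460) + 1678696/((-5*63))) = 4931644 + (196141*(-2460/10241) + 1678696/(-315)) = 4931644 + (-43864260/931 + 1678696*(-1/315)) = 4931644 + (-43864260/931 - 1678696/315) = 4931644 - 2197158268/41895 = 204414067112/41895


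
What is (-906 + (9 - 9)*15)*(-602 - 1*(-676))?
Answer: -67044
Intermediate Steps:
(-906 + (9 - 9)*15)*(-602 - 1*(-676)) = (-906 + 0*15)*(-602 + 676) = (-906 + 0)*74 = -906*74 = -67044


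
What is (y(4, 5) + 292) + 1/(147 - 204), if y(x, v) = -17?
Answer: 15674/57 ≈ 274.98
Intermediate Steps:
(y(4, 5) + 292) + 1/(147 - 204) = (-17 + 292) + 1/(147 - 204) = 275 + 1/(-57) = 275 - 1/57 = 15674/57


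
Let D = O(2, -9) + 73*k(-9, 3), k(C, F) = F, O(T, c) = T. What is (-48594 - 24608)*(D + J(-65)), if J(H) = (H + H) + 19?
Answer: -8052220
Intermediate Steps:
J(H) = 19 + 2*H (J(H) = 2*H + 19 = 19 + 2*H)
D = 221 (D = 2 + 73*3 = 2 + 219 = 221)
(-48594 - 24608)*(D + J(-65)) = (-48594 - 24608)*(221 + (19 + 2*(-65))) = -73202*(221 + (19 - 130)) = -73202*(221 - 111) = -73202*110 = -8052220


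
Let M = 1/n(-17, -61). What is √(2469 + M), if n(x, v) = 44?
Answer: √1195007/22 ≈ 49.689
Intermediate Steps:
M = 1/44 ≈ 0.022727
√(2469 + M) = √(2469 + 1/44) = √(108637/44) = √1195007/22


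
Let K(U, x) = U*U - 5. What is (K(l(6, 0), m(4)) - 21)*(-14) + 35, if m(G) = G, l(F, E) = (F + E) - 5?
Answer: 385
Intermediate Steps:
l(F, E) = -5 + E + F (l(F, E) = (E + F) - 5 = -5 + E + F)
K(U, x) = -5 + U**2 (K(U, x) = U**2 - 5 = -5 + U**2)
(K(l(6, 0), m(4)) - 21)*(-14) + 35 = ((-5 + (-5 + 0 + 6)**2) - 21)*(-14) + 35 = ((-5 + 1**2) - 21)*(-14) + 35 = ((-5 + 1) - 21)*(-14) + 35 = (-4 - 21)*(-14) + 35 = -25*(-14) + 35 = 350 + 35 = 385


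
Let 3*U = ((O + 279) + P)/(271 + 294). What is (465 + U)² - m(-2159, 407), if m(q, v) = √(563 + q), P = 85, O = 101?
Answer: 2764235776/12769 - 2*I*√399 ≈ 2.1648e+5 - 39.95*I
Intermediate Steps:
U = 31/113 (U = (((101 + 279) + 85)/(271 + 294))/3 = ((380 + 85)/565)/3 = (465*(1/565))/3 = (⅓)*(93/113) = 31/113 ≈ 0.27434)
(465 + U)² - m(-2159, 407) = (465 + 31/113)² - √(563 - 2159) = (52576/113)² - √(-1596) = 2764235776/12769 - 2*I*√399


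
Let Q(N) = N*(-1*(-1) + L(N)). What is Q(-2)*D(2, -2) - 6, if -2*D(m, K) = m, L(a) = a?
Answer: -8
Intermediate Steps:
D(m, K) = -m/2
Q(N) = N*(1 + N) (Q(N) = N*(-1*(-1) + N) = N*(1 + N))
Q(-2)*D(2, -2) - 6 = (-2*(1 - 2))*(-½*2) - 6 = -2*(-1)*(-1) - 6 = 2*(-1) - 6 = -2 - 6 = -8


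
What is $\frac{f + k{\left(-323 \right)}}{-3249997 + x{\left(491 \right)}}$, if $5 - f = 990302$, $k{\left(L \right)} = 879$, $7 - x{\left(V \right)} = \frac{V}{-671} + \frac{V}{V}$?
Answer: $\frac{110649913}{363457245} \approx 0.30444$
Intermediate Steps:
$x{\left(V \right)} = 6 + \frac{V}{671}$ ($x{\left(V \right)} = 7 - \left(\frac{V}{-671} + \frac{V}{V}\right) = 7 - \left(V \left(- \frac{1}{671}\right) + 1\right) = 7 - \left(- \frac{V}{671} + 1\right) = 7 - \left(1 - \frac{V}{671}\right) = 7 + \left(-1 + \frac{V}{671}\right) = 6 + \frac{V}{671}$)
$f = -990297$ ($f = 5 - 990302 = -990297$)
$\frac{f + k{\left(-323 \right)}}{-3249997 + x{\left(491 \right)}} = \frac{-990297 + 879}{-3249997 + \left(6 + \frac{1}{671} \cdot 491\right)} = - \frac{989418}{-3249997 + \left(6 + \frac{491}{671}\right)} = - \frac{989418}{-3249997 + \frac{4517}{671}} = - \frac{989418}{- \frac{2180743470}{671}} = \left(-989418\right) \left(- \frac{671}{2180743470}\right) = \frac{110649913}{363457245}$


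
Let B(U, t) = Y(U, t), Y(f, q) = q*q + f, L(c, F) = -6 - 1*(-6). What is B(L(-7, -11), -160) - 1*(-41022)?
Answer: 66622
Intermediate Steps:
L(c, F) = 0 (L(c, F) = -6 + 6 = 0)
Y(f, q) = f + q² (Y(f, q) = q² + f = f + q²)
B(U, t) = U + t²
B(L(-7, -11), -160) - 1*(-41022) = (0 + (-160)²) - 1*(-41022) = (0 + 25600) + 41022 = 25600 + 41022 = 66622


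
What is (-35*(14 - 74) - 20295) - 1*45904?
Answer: -64099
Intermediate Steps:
(-35*(14 - 74) - 20295) - 1*45904 = (-35*(-60) - 20295) - 45904 = (2100 - 20295) - 45904 = -18195 - 45904 = -64099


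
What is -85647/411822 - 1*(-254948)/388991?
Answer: 23892427693/53398350534 ≈ 0.44744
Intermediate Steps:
-85647/411822 - 1*(-254948)/388991 = -85647*1/411822 + 254948*(1/388991) = -28549/137274 + 254948/388991 = 23892427693/53398350534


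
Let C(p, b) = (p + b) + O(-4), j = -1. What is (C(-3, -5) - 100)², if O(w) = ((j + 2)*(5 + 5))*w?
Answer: 21904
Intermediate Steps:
O(w) = 10*w (O(w) = ((-1 + 2)*(5 + 5))*w = (1*10)*w = 10*w)
C(p, b) = -40 + b + p (C(p, b) = (p + b) + 10*(-4) = (b + p) - 40 = -40 + b + p)
(C(-3, -5) - 100)² = ((-40 - 5 - 3) - 100)² = (-48 - 100)² = (-148)² = 21904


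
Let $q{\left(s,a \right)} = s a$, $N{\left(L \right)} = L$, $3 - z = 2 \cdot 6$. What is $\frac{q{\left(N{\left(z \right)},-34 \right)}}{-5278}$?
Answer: $- \frac{153}{2639} \approx -0.057976$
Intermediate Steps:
$z = -9$ ($z = 3 - 2 \cdot 6 = 3 - 12 = -9$)
$q{\left(s,a \right)} = a s$
$\frac{q{\left(N{\left(z \right)},-34 \right)}}{-5278} = \frac{\left(-34\right) \left(-9\right)}{-5278} = 306 \left(- \frac{1}{5278}\right) = - \frac{153}{2639}$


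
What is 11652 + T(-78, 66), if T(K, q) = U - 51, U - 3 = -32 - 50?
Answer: 11522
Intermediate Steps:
U = -79 (U = 3 + (-32 - 50) = 3 - 82 = -79)
T(K, q) = -130 (T(K, q) = -79 - 51 = -130)
11652 + T(-78, 66) = 11652 - 130 = 11522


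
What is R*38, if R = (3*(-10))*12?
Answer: -13680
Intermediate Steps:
R = -360 (R = -30*12 = -360)
R*38 = -360*38 = -13680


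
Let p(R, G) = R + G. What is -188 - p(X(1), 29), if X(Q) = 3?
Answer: -220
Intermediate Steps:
p(R, G) = G + R
-188 - p(X(1), 29) = -188 - (29 + 3) = -188 - 1*32 = -188 - 32 = -220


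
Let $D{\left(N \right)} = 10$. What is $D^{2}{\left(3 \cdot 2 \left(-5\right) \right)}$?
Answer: $100$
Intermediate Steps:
$D^{2}{\left(3 \cdot 2 \left(-5\right) \right)} = 10^{2} = 100$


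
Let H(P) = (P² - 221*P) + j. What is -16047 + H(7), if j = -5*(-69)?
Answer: -17200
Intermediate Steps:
j = 345
H(P) = 345 + P² - 221*P (H(P) = (P² - 221*P) + 345 = 345 + P² - 221*P)
-16047 + H(7) = -16047 + (345 + 7² - 221*7) = -16047 + (345 + 49 - 1547) = -16047 - 1153 = -17200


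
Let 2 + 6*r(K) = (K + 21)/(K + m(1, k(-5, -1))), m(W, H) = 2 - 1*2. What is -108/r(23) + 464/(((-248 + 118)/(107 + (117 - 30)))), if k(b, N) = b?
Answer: 439372/65 ≈ 6759.6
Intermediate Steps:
m(W, H) = 0 (m(W, H) = 2 - 2 = 0)
r(K) = -⅓ + (21 + K)/(6*K) (r(K) = -⅓ + ((K + 21)/(K + 0))/6 = -⅓ + ((21 + K)/K)/6 = -⅓ + (21 + K)/(6*K))
-108/r(23) + 464/(((-248 + 118)/(107 + (117 - 30)))) = -108*138/(21 - 1*23) + 464/(((-248 + 118)/(107 + (117 - 30)))) = -108*138/(21 - 23) + 464/((-130/(107 + 87))) = -108/((⅙)*(1/23)*(-2)) + 464/((-130/194)) = -108/(-1/69) + 464/((-130*1/194)) = -108*(-69) + 464/(-65/97) = 7452 + 464*(-97/65) = 7452 - 45008/65 = 439372/65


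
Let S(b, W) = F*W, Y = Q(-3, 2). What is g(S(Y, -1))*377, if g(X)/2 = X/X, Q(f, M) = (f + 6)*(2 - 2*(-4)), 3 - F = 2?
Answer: 754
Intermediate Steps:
F = 1 (F = 3 - 1*2 = 3 - 2 = 1)
Q(f, M) = 60 + 10*f (Q(f, M) = (6 + f)*(2 + 8) = (6 + f)*10 = 60 + 10*f)
Y = 30 (Y = 60 + 10*(-3) = 60 - 30 = 30)
S(b, W) = W (S(b, W) = 1*W = W)
g(X) = 2 (g(X) = 2*(X/X) = 2*1 = 2)
g(S(Y, -1))*377 = 2*377 = 754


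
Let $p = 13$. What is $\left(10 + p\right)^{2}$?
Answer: $529$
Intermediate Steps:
$\left(10 + p\right)^{2} = \left(10 + 13\right)^{2} = 23^{2} = 529$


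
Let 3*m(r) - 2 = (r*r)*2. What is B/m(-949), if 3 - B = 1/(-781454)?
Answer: 7033089/1407558070616 ≈ 4.9967e-6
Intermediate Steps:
m(r) = ⅔ + 2*r²/3 (m(r) = ⅔ + ((r*r)*2)/3 = ⅔ + (r²*2)/3 = ⅔ + (2*r²)/3 = ⅔ + 2*r²/3)
B = 2344363/781454 (B = 3 - 1/(-781454) = 3 - 1*(-1/781454) = 3 + 1/781454 = 2344363/781454 ≈ 3.0000)
B/m(-949) = 2344363/(781454*(⅔ + (⅔)*(-949)²)) = 2344363/(781454*(⅔ + (⅔)*900601)) = 2344363/(781454*(⅔ + 1801202/3)) = 2344363/(781454*(1801204/3)) = (2344363/781454)*(3/1801204) = 7033089/1407558070616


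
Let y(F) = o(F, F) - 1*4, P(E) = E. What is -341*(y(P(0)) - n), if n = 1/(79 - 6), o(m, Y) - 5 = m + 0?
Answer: -24552/73 ≈ -336.33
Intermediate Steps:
o(m, Y) = 5 + m (o(m, Y) = 5 + (m + 0) = 5 + m)
n = 1/73 ≈ 0.013699
y(F) = 1 + F (y(F) = (5 + F) - 1*4 = (5 + F) - 4 = 1 + F)
-341*(y(P(0)) - n) = -341*((1 + 0) - 1*1/73) = -341*(1 - 1/73) = -341*72/73 = -24552/73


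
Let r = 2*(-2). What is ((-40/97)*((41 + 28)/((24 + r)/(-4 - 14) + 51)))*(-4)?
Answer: 99360/43553 ≈ 2.2814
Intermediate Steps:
r = -4
((-40/97)*((41 + 28)/((24 + r)/(-4 - 14) + 51)))*(-4) = ((-40/97)*((41 + 28)/((24 - 4)/(-4 - 14) + 51)))*(-4) = ((-40*1/97)*(69/(20/(-18) + 51)))*(-4) = -2760/(97*(20*(-1/18) + 51))*(-4) = -2760/(97*(-10/9 + 51))*(-4) = -2760/(97*449/9)*(-4) = -2760*9/(97*449)*(-4) = -40/97*621/449*(-4) = -24840/43553*(-4) = 99360/43553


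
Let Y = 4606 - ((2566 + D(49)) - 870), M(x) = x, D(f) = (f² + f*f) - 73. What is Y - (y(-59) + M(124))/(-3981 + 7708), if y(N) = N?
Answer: -6779478/3727 ≈ -1819.0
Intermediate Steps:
D(f) = -73 + 2*f² (D(f) = (f² + f²) - 73 = 2*f² - 73 = -73 + 2*f²)
Y = -1819 (Y = 4606 - ((2566 + (-73 + 2*49²)) - 870) = 4606 - ((2566 + (-73 + 2*2401)) - 870) = 4606 - ((2566 + (-73 + 4802)) - 870) = 4606 - ((2566 + 4729) - 870) = 4606 - (7295 - 870) = 4606 - 1*6425 = 4606 - 6425 = -1819)
Y - (y(-59) + M(124))/(-3981 + 7708) = -1819 - (-59 + 124)/(-3981 + 7708) = -1819 - 65/3727 = -6779478/3727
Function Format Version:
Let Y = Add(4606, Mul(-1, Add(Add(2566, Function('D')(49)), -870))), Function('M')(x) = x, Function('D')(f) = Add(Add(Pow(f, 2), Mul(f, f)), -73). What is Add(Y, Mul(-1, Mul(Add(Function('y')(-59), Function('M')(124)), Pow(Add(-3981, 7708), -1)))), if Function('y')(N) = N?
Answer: Rational(-6779478, 3727) ≈ -1819.0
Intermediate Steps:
Function('D')(f) = Add(-73, Mul(2, Pow(f, 2))) (Function('D')(f) = Add(Add(Pow(f, 2), Pow(f, 2)), -73) = Add(Mul(2, Pow(f, 2)), -73) = Add(-73, Mul(2, Pow(f, 2))))
Y = -1819 (Y = Add(4606, Mul(-1, Add(Add(2566, Add(-73, Mul(2, Pow(49, 2)))), -870))) = Add(4606, Mul(-1, Add(Add(2566, Add(-73, Mul(2, 2401))), -870))) = Add(4606, Mul(-1, Add(Add(2566, Add(-73, 4802)), -870))) = Add(4606, Mul(-1, Add(Add(2566, 4729), -870))) = Add(4606, Mul(-1, Add(7295, -870))) = Add(4606, Mul(-1, 6425)) = Add(4606, -6425) = -1819)
Add(Y, Mul(-1, Mul(Add(Function('y')(-59), Function('M')(124)), Pow(Add(-3981, 7708), -1)))) = Add(-1819, Mul(-1, Mul(Add(-59, 124), Pow(Add(-3981, 7708), -1)))) = Add(-1819, Mul(-1, Mul(65, Pow(3727, -1)))) = Add(-1819, Mul(-1, Mul(65, Rational(1, 3727)))) = Add(-1819, Mul(-1, Rational(65, 3727))) = Add(-1819, Rational(-65, 3727)) = Rational(-6779478, 3727)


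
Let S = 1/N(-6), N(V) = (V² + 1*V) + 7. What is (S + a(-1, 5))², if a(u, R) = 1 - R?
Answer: 21609/1369 ≈ 15.785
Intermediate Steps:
N(V) = 7 + V + V² (N(V) = (V² + V) + 7 = (V + V²) + 7 = 7 + V + V²)
S = 1/37 (S = 1/(7 - 6 + (-6)²) = 1/(7 - 6 + 36) = 1/37 ≈ 0.027027)
(S + a(-1, 5))² = (1/37 + (1 - 1*5))² = (1/37 + (1 - 5))² = (1/37 - 4)² = (-147/37)² = 21609/1369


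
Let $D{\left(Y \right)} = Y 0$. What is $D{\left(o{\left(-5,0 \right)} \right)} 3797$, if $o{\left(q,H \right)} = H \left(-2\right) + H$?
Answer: $0$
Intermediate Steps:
$o{\left(q,H \right)} = - H$ ($o{\left(q,H \right)} = - 2 H + H = - H$)
$D{\left(Y \right)} = 0$
$D{\left(o{\left(-5,0 \right)} \right)} 3797 = 0 \cdot 3797 = 0$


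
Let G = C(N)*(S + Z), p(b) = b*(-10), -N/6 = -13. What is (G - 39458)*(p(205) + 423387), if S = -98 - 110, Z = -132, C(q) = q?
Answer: -27798972586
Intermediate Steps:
N = 78 (N = -6*(-13) = 78)
S = -208
p(b) = -10*b
G = -26520 (G = 78*(-208 - 132) = 78*(-340) = -26520)
(G - 39458)*(p(205) + 423387) = (-26520 - 39458)*(-10*205 + 423387) = -65978*(-2050 + 423387) = -65978*421337 = -27798972586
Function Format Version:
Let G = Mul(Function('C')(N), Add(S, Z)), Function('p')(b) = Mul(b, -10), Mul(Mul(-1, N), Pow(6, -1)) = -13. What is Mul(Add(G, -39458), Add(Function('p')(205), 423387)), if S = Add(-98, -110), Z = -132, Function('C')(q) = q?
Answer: -27798972586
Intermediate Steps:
N = 78 (N = Mul(-6, -13) = 78)
S = -208
Function('p')(b) = Mul(-10, b)
G = -26520 (G = Mul(78, Add(-208, -132)) = Mul(78, -340) = -26520)
Mul(Add(G, -39458), Add(Function('p')(205), 423387)) = Mul(Add(-26520, -39458), Add(Mul(-10, 205), 423387)) = Mul(-65978, Add(-2050, 423387)) = Mul(-65978, 421337) = -27798972586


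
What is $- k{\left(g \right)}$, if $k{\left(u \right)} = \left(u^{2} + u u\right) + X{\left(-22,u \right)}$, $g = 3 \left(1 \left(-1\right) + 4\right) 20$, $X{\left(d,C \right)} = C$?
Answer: $-64980$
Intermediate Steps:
$g = 180$ ($g = 3 \left(-1 + 4\right) 20 = 3 \cdot 3 \cdot 20 = 9 \cdot 20 = 180$)
$k{\left(u \right)} = u + 2 u^{2}$ ($k{\left(u \right)} = \left(u^{2} + u u\right) + u = \left(u^{2} + u^{2}\right) + u = 2 u^{2} + u = u + 2 u^{2}$)
$- k{\left(g \right)} = - 180 \left(1 + 2 \cdot 180\right) = - 180 \left(1 + 360\right) = - 180 \cdot 361 = \left(-1\right) 64980 = -64980$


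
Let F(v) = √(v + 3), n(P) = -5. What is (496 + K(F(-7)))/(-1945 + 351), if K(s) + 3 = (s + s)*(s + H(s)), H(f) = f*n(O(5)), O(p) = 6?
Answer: -525/1594 ≈ -0.32936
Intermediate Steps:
F(v) = √(3 + v)
H(f) = -5*f (H(f) = f*(-5) = -5*f)
K(s) = -3 - 8*s² (K(s) = -3 + (s + s)*(s - 5*s) = -3 + (2*s)*(-4*s) = -3 - 8*s²)
(496 + K(F(-7)))/(-1945 + 351) = (496 + (-3 - 8*(√(3 - 7))²))/(-1945 + 351) = (496 + (-3 - 8*(√(-4))²))/(-1594) = (496 + (-3 - 8*(2*I)²))*(-1/1594) = (496 + (-3 - 8*(-4)))*(-1/1594) = (496 + (-3 + 32))*(-1/1594) = (496 + 29)*(-1/1594) = 525*(-1/1594) = -525/1594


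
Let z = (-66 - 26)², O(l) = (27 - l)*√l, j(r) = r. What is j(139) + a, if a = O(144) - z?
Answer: -9729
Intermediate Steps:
O(l) = √l*(27 - l)
z = 8464 (z = (-92)² = 8464)
a = -9868 (a = √144*(27 - 1*144) - 1*8464 = 12*(27 - 144) - 8464 = 12*(-117) - 8464 = -1404 - 8464 = -9868)
j(139) + a = 139 - 9868 = -9729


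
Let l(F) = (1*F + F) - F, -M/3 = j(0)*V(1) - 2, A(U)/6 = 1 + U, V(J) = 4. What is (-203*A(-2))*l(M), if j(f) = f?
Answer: 7308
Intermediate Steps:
A(U) = 6 + 6*U (A(U) = 6*(1 + U) = 6 + 6*U)
M = 6 (M = -3*(0*4 - 2) = -3*(0 - 2) = -3*(-2) = 6)
l(F) = F (l(F) = (F + F) - F = 2*F - F = F)
(-203*A(-2))*l(M) = -203*(6 + 6*(-2))*6 = -203*(6 - 12)*6 = -203*(-6)*6 = 1218*6 = 7308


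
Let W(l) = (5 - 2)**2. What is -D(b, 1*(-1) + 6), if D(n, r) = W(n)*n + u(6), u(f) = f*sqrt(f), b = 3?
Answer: -27 - 6*sqrt(6) ≈ -41.697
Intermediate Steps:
W(l) = 9 (W(l) = 3**2 = 9)
u(f) = f**(3/2)
D(n, r) = 6*sqrt(6) + 9*n (D(n, r) = 9*n + 6**(3/2) = 9*n + 6*sqrt(6) = 6*sqrt(6) + 9*n)
-D(b, 1*(-1) + 6) = -(6*sqrt(6) + 9*3) = -(6*sqrt(6) + 27) = -(27 + 6*sqrt(6)) = -27 - 6*sqrt(6)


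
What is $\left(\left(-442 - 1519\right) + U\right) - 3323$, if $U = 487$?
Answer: $-4797$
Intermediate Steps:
$\left(\left(-442 - 1519\right) + U\right) - 3323 = \left(\left(-442 - 1519\right) + 487\right) - 3323 = \left(-1961 + 487\right) - 3323 = -1474 - 3323 = -4797$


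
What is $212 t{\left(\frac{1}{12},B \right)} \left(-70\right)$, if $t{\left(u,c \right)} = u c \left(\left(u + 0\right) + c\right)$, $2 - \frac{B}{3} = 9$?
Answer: $- \frac{3259235}{6} \approx -5.4321 \cdot 10^{5}$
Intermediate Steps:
$B = -21$ ($B = 6 - 27 = -21$)
$t{\left(u,c \right)} = c u \left(c + u\right)$ ($t{\left(u,c \right)} = c u \left(u + c\right) = c u \left(c + u\right)$)
$212 t{\left(\frac{1}{12},B \right)} \left(-70\right) = 212 \left(- \frac{21 \left(-21 + \frac{1}{12}\right)}{12}\right) \left(-70\right) = 212 \left(\left(-21\right) \frac{1}{12} \left(-21 + \frac{1}{12}\right)\right) \left(-70\right) = 212 \left(\left(-21\right) \frac{1}{12} \left(- \frac{251}{12}\right)\right) \left(-70\right) = 212 \cdot \frac{1757}{48} \left(-70\right) = \frac{93121}{12} \left(-70\right) = - \frac{3259235}{6}$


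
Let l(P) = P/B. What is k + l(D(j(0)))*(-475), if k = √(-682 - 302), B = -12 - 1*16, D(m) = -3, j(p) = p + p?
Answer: -1425/28 + 2*I*√246 ≈ -50.893 + 31.369*I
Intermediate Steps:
j(p) = 2*p
B = -28 (B = -12 - 16 = -28)
l(P) = -P/28 (l(P) = P/(-28) = P*(-1/28) = -P/28)
k = 2*I*√246 (k = √(-984) = 2*I*√246 ≈ 31.369*I)
k + l(D(j(0)))*(-475) = 2*I*√246 - 1/28*(-3)*(-475) = 2*I*√246 + (3/28)*(-475) = 2*I*√246 - 1425/28 = -1425/28 + 2*I*√246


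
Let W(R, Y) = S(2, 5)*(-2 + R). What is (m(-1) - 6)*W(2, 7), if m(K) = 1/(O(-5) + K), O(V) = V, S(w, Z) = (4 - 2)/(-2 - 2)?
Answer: 0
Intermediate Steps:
S(w, Z) = -½ (S(w, Z) = 2/(-4) = 2*(-¼) = -½)
m(K) = 1/(-5 + K)
W(R, Y) = 1 - R/2 (W(R, Y) = -(-2 + R)/2 = 1 - R/2)
(m(-1) - 6)*W(2, 7) = (1/(-5 - 1) - 6)*(1 - ½*2) = (1/(-6) - 6)*(1 - 1) = (-⅙ - 6)*0 = -37/6*0 = 0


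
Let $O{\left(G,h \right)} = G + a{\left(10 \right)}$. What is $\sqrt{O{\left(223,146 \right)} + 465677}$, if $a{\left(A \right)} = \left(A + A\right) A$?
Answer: $10 \sqrt{4661} \approx 682.71$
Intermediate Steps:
$a{\left(A \right)} = 2 A^{2}$ ($a{\left(A \right)} = 2 A A = 2 A^{2}$)
$O{\left(G,h \right)} = 200 + G$ ($O{\left(G,h \right)} = G + 2 \cdot 10^{2} = G + 2 \cdot 100 = G + 200 = 200 + G$)
$\sqrt{O{\left(223,146 \right)} + 465677} = \sqrt{\left(200 + 223\right) + 465677} = \sqrt{423 + 465677} = \sqrt{466100} = 10 \sqrt{4661}$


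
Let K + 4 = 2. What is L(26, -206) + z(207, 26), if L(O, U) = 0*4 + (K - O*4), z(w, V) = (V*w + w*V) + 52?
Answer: 10710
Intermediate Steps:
K = -2 (K = -4 + 2 = -2)
z(w, V) = 52 + 2*V*w (z(w, V) = (V*w + V*w) + 52 = 2*V*w + 52 = 52 + 2*V*w)
L(O, U) = -2 - 4*O (L(O, U) = 0*4 + (-2 - O*4) = 0 + (-2 - 4*O) = -2 - 4*O)
L(26, -206) + z(207, 26) = (-2 - 4*26) + (52 + 2*26*207) = (-2 - 104) + (52 + 10764) = -106 + 10816 = 10710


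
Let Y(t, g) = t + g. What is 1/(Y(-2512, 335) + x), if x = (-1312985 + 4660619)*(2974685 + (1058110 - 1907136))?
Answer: 1/7115928338629 ≈ 1.4053e-13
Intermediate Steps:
Y(t, g) = g + t
x = 7115928340806 (x = 3347634*(2974685 - 849026) = 3347634*2125659 = 7115928340806)
1/(Y(-2512, 335) + x) = 1/((335 - 2512) + 7115928340806) = 1/(-2177 + 7115928340806) = 1/7115928338629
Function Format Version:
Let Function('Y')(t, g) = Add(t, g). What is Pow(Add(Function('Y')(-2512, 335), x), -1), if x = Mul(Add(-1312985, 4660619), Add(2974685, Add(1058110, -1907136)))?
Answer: Rational(1, 7115928338629) ≈ 1.4053e-13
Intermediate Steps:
Function('Y')(t, g) = Add(g, t)
x = 7115928340806 (x = Mul(3347634, Add(2974685, -849026)) = Mul(3347634, 2125659) = 7115928340806)
Pow(Add(Function('Y')(-2512, 335), x), -1) = Pow(Add(Add(335, -2512), 7115928340806), -1) = Pow(Add(-2177, 7115928340806), -1) = Pow(7115928338629, -1) = Rational(1, 7115928338629)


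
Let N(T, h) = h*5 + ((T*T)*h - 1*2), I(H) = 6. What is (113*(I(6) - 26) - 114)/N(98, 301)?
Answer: -2374/2892307 ≈ -0.00082080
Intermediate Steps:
N(T, h) = -2 + 5*h + h*T² (N(T, h) = 5*h + (T²*h - 2) = 5*h + (h*T² - 2) = 5*h + (-2 + h*T²) = -2 + 5*h + h*T²)
(113*(I(6) - 26) - 114)/N(98, 301) = (113*(6 - 26) - 114)/(-2 + 5*301 + 301*98²) = (113*(-20) - 114)/(-2 + 1505 + 301*9604) = (-2260 - 114)/(-2 + 1505 + 2890804) = -2374/2892307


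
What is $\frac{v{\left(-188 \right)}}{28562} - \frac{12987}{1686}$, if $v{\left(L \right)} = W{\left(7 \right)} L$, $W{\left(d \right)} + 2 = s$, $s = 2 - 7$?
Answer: $- \frac{61452653}{8025922} \approx -7.6568$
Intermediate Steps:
$s = -5$
$W{\left(d \right)} = -7$ ($W{\left(d \right)} = -2 - 5 = -7$)
$v{\left(L \right)} = - 7 L$
$\frac{v{\left(-188 \right)}}{28562} - \frac{12987}{1686} = \frac{\left(-7\right) \left(-188\right)}{28562} - \frac{12987}{1686} = 1316 \cdot \frac{1}{28562} - \frac{4329}{562} = \frac{658}{14281} - \frac{4329}{562} = - \frac{61452653}{8025922}$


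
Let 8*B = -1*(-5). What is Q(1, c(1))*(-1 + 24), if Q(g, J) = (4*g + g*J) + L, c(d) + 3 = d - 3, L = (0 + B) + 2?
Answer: 299/8 ≈ 37.375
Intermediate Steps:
B = 5/8 (B = (-1*(-5))/8 = (⅛)*5 = 5/8 ≈ 0.62500)
L = 21/8 (L = (0 + 5/8) + 2 = 5/8 + 2 = 21/8 ≈ 2.6250)
c(d) = -6 + d (c(d) = -3 + (d - 3) = -3 + (-3 + d) = -6 + d)
Q(g, J) = 21/8 + 4*g + J*g (Q(g, J) = (4*g + g*J) + 21/8 = (4*g + J*g) + 21/8 = 21/8 + 4*g + J*g)
Q(1, c(1))*(-1 + 24) = (21/8 + 4*1 + (-6 + 1)*1)*(-1 + 24) = (21/8 + 4 - 5*1)*23 = (21/8 + 4 - 5)*23 = (13/8)*23 = 299/8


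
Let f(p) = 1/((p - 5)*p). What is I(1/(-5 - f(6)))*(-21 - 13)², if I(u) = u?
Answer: -6936/31 ≈ -223.74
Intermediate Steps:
f(p) = 1/(p*(-5 + p)) (f(p) = 1/((-5 + p)*p) = 1/(p*(-5 + p)))
I(1/(-5 - f(6)))*(-21 - 13)² = (-21 - 13)²/(-5 - 1/(6*(-5 + 6))) = (-34)²/(-5 - 1/(6*1)) = 1156/(-5 - 1/6) = 1156/(-5 - 1*⅙) = 1156/(-5 - ⅙) = 1156/(-31/6) = -6/31*1156 = -6936/31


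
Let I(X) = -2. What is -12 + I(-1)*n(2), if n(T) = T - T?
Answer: -12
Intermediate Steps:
n(T) = 0
-12 + I(-1)*n(2) = -12 - 2*0 = -12 + 0 = -12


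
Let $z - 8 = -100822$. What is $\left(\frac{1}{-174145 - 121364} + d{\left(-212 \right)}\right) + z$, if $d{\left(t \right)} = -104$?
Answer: $- \frac{29822177263}{295509} \approx -1.0092 \cdot 10^{5}$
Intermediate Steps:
$z = -100814$ ($z = 8 - 100822 = -100814$)
$\left(\frac{1}{-174145 - 121364} + d{\left(-212 \right)}\right) + z = \left(\frac{1}{-174145 - 121364} - 104\right) - 100814 = \left(\frac{1}{-295509} - 104\right) - 100814 = \left(- \frac{1}{295509} - 104\right) - 100814 = - \frac{30732937}{295509} - 100814 = - \frac{29822177263}{295509}$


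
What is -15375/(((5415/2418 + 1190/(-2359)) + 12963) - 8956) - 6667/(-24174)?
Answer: -93695741008627/26322116603706 ≈ -3.5596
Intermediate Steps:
-15375/(((5415/2418 + 1190/(-2359)) + 12963) - 8956) - 6667/(-24174) = -15375/(((5415*(1/2418) + 1190*(-1/2359)) + 12963) - 8956) - 6667*(-1/24174) = -15375/(((1805/806 - 170/337) + 12963) - 8956) + 6667/24174 = -15375/((471265/271622 + 12963) - 8956) + 6667/24174 = -15375/(3521507251/271622 - 8956) + 6667/24174 = -15375/1088860619/271622 + 6667/24174 = -15375*271622/1088860619 + 6667/24174 = -4176188250/1088860619 + 6667/24174 = -93695741008627/26322116603706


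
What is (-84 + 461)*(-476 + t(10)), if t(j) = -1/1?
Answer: -179829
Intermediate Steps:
t(j) = -1 (t(j) = -1*1 = -1)
(-84 + 461)*(-476 + t(10)) = (-84 + 461)*(-476 - 1) = 377*(-477) = -179829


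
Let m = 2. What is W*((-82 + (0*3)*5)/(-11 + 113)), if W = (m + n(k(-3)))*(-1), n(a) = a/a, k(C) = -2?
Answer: 41/17 ≈ 2.4118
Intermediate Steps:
n(a) = 1
W = -3 (W = (2 + 1)*(-1) = 3*(-1) = -3)
W*((-82 + (0*3)*5)/(-11 + 113)) = -3*(-82 + (0*3)*5)/(-11 + 113) = -3*(-82 + 0*5)/102 = -3*(-82 + 0)/102 = -(-246)/102 = -3*(-41/51) = 41/17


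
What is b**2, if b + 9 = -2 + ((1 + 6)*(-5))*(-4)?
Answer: 16641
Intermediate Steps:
b = 129 (b = -9 + (-2 + ((1 + 6)*(-5))*(-4)) = -9 + (-2 + (7*(-5))*(-4)) = -9 + (-2 - 35*(-4)) = -9 + (-2 + 140) = -9 + 138 = 129)
b**2 = 129**2 = 16641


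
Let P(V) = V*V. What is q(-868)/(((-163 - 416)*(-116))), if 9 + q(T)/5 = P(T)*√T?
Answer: -15/22388 + 1883560*I*√217/16791 ≈ -0.00067 + 1652.5*I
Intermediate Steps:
P(V) = V²
q(T) = -45 + 5*T^(5/2) (q(T) = -45 + 5*(T²*√T) = -45 + 5*T^(5/2))
q(-868)/(((-163 - 416)*(-116))) = (-45 + 5*(-868)^(5/2))/(((-163 - 416)*(-116))) = (-45 + 5*(1506848*I*√217))/((-579*(-116))) = (-45 + 7534240*I*√217)/67164 = (-45 + 7534240*I*√217)*(1/67164) = -15/22388 + 1883560*I*√217/16791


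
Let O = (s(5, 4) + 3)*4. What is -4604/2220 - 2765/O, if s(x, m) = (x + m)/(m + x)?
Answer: -1552991/8880 ≈ -174.89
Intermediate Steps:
s(x, m) = 1 (s(x, m) = (m + x)/(m + x) = 1)
O = 16 (O = (1 + 3)*4 = 4*4 = 16)
-4604/2220 - 2765/O = -4604/2220 - 2765/16 = -4604*1/2220 - 2765*1/16 = -1151/555 - 2765/16 = -1552991/8880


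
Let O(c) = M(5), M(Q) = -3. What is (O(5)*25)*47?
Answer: -3525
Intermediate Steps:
O(c) = -3
(O(5)*25)*47 = -3*25*47 = -75*47 = -3525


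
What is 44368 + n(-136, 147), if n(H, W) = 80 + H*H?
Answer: 62944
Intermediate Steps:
n(H, W) = 80 + H²
44368 + n(-136, 147) = 44368 + (80 + (-136)²) = 44368 + (80 + 18496) = 44368 + 18576 = 62944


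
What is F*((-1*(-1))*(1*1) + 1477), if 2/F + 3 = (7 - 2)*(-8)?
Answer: -2956/43 ≈ -68.744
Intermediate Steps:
F = -2/43 (F = 2/(-3 + (7 - 2)*(-8)) = 2/(-3 + 5*(-8)) = 2/(-3 - 40) = 2/(-43) = 2*(-1/43) = -2/43 ≈ -0.046512)
F*((-1*(-1))*(1*1) + 1477) = -2*((-1*(-1))*(1*1) + 1477)/43 = -2*(1*1 + 1477)/43 = -2*(1 + 1477)/43 = -2/43*1478 = -2956/43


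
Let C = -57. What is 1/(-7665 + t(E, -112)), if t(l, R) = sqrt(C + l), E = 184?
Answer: -7665/58752098 - sqrt(127)/58752098 ≈ -0.00013066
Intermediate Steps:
t(l, R) = sqrt(-57 + l)
1/(-7665 + t(E, -112)) = 1/(-7665 + sqrt(-57 + 184)) = 1/(-7665 + sqrt(127))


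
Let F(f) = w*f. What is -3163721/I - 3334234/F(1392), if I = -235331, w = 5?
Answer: -381314561647/818951880 ≈ -465.61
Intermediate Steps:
F(f) = 5*f
-3163721/I - 3334234/F(1392) = -3163721/(-235331) - 3334234/(5*1392) = -3163721*(-1/235331) - 3334234/6960 = 3163721/235331 - 3334234*1/6960 = 3163721/235331 - 1667117/3480 = -381314561647/818951880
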